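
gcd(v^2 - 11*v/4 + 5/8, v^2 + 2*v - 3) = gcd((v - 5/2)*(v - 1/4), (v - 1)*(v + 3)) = 1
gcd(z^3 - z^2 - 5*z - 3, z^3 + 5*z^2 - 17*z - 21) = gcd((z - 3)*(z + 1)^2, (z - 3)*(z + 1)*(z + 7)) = z^2 - 2*z - 3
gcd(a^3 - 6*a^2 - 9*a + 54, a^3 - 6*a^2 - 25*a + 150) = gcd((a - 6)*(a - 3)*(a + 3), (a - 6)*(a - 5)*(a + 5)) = a - 6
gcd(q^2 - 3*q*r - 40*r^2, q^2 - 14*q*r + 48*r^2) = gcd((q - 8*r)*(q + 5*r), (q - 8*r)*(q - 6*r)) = q - 8*r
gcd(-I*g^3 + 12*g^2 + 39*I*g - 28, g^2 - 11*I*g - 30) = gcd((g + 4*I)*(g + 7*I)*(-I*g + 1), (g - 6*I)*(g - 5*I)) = 1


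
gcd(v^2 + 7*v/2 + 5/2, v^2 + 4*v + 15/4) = v + 5/2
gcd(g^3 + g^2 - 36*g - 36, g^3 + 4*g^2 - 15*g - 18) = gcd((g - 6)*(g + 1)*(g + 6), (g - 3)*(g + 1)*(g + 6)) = g^2 + 7*g + 6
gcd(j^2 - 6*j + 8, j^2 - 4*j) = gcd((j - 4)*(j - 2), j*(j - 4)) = j - 4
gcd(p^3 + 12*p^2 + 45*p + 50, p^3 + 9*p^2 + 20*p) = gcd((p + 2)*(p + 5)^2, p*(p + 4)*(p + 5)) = p + 5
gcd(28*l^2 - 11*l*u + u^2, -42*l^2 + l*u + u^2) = 1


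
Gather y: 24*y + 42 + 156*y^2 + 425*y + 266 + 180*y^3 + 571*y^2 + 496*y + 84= 180*y^3 + 727*y^2 + 945*y + 392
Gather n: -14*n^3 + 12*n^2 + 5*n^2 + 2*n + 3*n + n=-14*n^3 + 17*n^2 + 6*n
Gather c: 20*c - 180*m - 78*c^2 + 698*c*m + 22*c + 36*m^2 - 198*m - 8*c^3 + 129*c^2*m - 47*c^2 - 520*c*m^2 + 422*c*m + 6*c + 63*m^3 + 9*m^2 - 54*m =-8*c^3 + c^2*(129*m - 125) + c*(-520*m^2 + 1120*m + 48) + 63*m^3 + 45*m^2 - 432*m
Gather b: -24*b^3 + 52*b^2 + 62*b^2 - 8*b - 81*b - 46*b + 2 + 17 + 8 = -24*b^3 + 114*b^2 - 135*b + 27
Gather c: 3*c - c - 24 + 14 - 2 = 2*c - 12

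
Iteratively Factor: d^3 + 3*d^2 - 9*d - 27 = (d + 3)*(d^2 - 9) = (d + 3)^2*(d - 3)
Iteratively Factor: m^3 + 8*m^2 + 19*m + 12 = (m + 3)*(m^2 + 5*m + 4) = (m + 1)*(m + 3)*(m + 4)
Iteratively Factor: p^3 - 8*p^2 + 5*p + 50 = (p + 2)*(p^2 - 10*p + 25) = (p - 5)*(p + 2)*(p - 5)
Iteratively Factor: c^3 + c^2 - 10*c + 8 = (c - 2)*(c^2 + 3*c - 4) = (c - 2)*(c - 1)*(c + 4)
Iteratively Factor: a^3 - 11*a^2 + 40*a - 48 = (a - 4)*(a^2 - 7*a + 12) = (a - 4)^2*(a - 3)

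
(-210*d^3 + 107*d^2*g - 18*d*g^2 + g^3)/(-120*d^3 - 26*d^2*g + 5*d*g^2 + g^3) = (42*d^2 - 13*d*g + g^2)/(24*d^2 + 10*d*g + g^2)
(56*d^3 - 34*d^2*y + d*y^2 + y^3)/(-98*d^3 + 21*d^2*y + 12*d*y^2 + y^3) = (-4*d + y)/(7*d + y)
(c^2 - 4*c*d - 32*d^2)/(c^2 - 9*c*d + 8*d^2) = (c + 4*d)/(c - d)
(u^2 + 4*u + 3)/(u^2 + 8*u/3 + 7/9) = 9*(u^2 + 4*u + 3)/(9*u^2 + 24*u + 7)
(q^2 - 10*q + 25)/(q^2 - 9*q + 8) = (q^2 - 10*q + 25)/(q^2 - 9*q + 8)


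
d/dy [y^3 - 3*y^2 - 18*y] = 3*y^2 - 6*y - 18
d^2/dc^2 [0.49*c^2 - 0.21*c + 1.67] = 0.980000000000000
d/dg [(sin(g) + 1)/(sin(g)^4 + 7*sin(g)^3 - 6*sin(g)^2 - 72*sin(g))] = 3*(-sin(g)^4 - 6*sin(g)^3 - 5*sin(g)^2 + 4*sin(g) + 24)*cos(g)/((sin(g) - 3)^2*(sin(g) + 4)^2*(sin(g) + 6)^2*sin(g)^2)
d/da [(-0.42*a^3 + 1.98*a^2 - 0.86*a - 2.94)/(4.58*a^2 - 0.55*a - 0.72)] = (-1.9236*a^4 + 0.462*a^3 + 3.757*a^2 + 24.0792*a - 0.9978)/(20.9764*a^4 - 5.038*a^3 - 6.2927*a^2 + 0.792*a + 0.5184)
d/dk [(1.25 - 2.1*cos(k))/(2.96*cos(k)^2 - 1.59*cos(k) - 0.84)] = (-6.216*cos(k)^2 + 7.4*cos(k) - 3.7515)*sin(k)/(8.7616*cos(k)^4 - 9.4128*cos(k)^3 - 2.4447*cos(k)^2 + 2.6712*cos(k) + 0.7056)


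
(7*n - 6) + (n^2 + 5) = n^2 + 7*n - 1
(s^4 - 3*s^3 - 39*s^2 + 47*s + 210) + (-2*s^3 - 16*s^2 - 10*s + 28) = s^4 - 5*s^3 - 55*s^2 + 37*s + 238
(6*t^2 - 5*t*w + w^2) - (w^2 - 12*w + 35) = 6*t^2 - 5*t*w + 12*w - 35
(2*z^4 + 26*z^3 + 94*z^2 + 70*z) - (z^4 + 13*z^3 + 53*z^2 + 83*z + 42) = z^4 + 13*z^3 + 41*z^2 - 13*z - 42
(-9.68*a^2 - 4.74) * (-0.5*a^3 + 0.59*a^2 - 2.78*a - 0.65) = 4.84*a^5 - 5.7112*a^4 + 29.2804*a^3 + 3.4954*a^2 + 13.1772*a + 3.081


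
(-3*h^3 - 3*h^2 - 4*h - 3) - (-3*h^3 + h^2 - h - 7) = -4*h^2 - 3*h + 4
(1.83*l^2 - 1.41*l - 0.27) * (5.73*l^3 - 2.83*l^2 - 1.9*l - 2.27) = 10.4859*l^5 - 13.2582*l^4 - 1.0338*l^3 - 0.711000000000001*l^2 + 3.7137*l + 0.6129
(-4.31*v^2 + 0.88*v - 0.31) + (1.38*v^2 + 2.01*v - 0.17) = -2.93*v^2 + 2.89*v - 0.48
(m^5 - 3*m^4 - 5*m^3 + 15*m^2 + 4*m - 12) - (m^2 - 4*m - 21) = m^5 - 3*m^4 - 5*m^3 + 14*m^2 + 8*m + 9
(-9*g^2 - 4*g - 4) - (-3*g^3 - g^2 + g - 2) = 3*g^3 - 8*g^2 - 5*g - 2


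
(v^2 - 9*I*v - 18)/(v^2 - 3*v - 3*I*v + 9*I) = (v - 6*I)/(v - 3)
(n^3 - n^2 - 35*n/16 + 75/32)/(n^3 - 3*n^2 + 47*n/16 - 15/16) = (8*n^2 + 2*n - 15)/(2*(4*n^2 - 7*n + 3))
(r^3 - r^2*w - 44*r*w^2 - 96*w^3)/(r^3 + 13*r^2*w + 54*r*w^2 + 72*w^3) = (r - 8*w)/(r + 6*w)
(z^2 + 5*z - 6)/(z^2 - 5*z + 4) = (z + 6)/(z - 4)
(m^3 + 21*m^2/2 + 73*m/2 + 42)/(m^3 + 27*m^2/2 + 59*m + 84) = (m + 3)/(m + 6)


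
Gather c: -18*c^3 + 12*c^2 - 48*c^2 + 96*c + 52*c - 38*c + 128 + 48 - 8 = -18*c^3 - 36*c^2 + 110*c + 168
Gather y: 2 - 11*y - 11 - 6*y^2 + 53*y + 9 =-6*y^2 + 42*y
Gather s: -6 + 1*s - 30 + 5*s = 6*s - 36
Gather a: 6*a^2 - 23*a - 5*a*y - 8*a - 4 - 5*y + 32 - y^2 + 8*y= 6*a^2 + a*(-5*y - 31) - y^2 + 3*y + 28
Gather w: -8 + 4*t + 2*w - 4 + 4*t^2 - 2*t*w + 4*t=4*t^2 + 8*t + w*(2 - 2*t) - 12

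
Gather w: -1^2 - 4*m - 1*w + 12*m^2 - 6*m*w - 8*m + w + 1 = 12*m^2 - 6*m*w - 12*m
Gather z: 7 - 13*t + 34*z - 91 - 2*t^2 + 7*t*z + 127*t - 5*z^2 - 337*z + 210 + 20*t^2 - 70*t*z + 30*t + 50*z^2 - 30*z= 18*t^2 + 144*t + 45*z^2 + z*(-63*t - 333) + 126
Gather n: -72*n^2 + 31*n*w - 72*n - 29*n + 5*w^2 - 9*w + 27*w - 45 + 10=-72*n^2 + n*(31*w - 101) + 5*w^2 + 18*w - 35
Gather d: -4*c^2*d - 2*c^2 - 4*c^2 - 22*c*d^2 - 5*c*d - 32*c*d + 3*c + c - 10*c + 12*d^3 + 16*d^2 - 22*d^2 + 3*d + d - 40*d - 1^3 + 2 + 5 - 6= -6*c^2 - 6*c + 12*d^3 + d^2*(-22*c - 6) + d*(-4*c^2 - 37*c - 36)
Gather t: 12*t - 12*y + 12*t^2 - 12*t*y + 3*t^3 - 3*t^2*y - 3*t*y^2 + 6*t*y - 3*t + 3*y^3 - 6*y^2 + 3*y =3*t^3 + t^2*(12 - 3*y) + t*(-3*y^2 - 6*y + 9) + 3*y^3 - 6*y^2 - 9*y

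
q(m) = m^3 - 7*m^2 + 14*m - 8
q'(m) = 3*m^2 - 14*m + 14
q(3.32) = -2.08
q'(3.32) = 0.59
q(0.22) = -5.25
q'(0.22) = 11.07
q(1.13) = 0.32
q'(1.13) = 2.01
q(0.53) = -2.40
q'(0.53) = 7.42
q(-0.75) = -22.86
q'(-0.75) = 26.19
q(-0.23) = -11.60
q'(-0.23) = 17.38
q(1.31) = 0.58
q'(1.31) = 0.81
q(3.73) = -1.28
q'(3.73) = 3.52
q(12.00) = 880.00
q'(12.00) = 278.00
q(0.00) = -8.00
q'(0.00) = 14.00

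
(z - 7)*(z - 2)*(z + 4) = z^3 - 5*z^2 - 22*z + 56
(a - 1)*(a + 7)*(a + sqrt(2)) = a^3 + sqrt(2)*a^2 + 6*a^2 - 7*a + 6*sqrt(2)*a - 7*sqrt(2)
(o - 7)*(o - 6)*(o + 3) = o^3 - 10*o^2 + 3*o + 126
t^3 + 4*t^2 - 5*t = t*(t - 1)*(t + 5)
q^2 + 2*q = q*(q + 2)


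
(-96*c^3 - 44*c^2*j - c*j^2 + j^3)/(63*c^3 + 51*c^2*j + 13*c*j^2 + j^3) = (-32*c^2 - 4*c*j + j^2)/(21*c^2 + 10*c*j + j^2)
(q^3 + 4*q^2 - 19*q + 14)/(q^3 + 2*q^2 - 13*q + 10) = (q + 7)/(q + 5)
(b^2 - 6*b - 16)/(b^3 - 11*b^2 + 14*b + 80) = 1/(b - 5)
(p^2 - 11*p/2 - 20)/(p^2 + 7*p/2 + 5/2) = (p - 8)/(p + 1)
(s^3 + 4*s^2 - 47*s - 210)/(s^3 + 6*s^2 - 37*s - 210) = (s^2 - s - 42)/(s^2 + s - 42)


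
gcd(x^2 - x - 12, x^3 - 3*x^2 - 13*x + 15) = x + 3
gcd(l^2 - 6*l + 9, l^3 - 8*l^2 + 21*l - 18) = l^2 - 6*l + 9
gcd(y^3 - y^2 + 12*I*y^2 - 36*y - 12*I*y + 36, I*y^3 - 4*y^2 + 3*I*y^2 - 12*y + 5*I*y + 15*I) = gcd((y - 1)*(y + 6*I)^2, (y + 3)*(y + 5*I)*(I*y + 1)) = 1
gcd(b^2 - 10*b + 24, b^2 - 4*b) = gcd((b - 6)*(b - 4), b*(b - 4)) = b - 4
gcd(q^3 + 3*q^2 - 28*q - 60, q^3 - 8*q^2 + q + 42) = q + 2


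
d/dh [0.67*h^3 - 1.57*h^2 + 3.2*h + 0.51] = 2.01*h^2 - 3.14*h + 3.2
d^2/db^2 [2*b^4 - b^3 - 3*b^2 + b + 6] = 24*b^2 - 6*b - 6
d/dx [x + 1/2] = 1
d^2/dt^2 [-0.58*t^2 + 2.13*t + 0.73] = -1.16000000000000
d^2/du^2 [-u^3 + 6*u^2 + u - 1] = 12 - 6*u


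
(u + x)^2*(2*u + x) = 2*u^3 + 5*u^2*x + 4*u*x^2 + x^3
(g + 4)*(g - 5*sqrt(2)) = g^2 - 5*sqrt(2)*g + 4*g - 20*sqrt(2)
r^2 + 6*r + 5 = (r + 1)*(r + 5)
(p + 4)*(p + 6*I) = p^2 + 4*p + 6*I*p + 24*I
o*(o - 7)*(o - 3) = o^3 - 10*o^2 + 21*o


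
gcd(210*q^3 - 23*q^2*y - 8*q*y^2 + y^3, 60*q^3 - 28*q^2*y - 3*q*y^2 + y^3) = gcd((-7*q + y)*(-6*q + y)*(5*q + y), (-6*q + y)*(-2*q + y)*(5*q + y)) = -30*q^2 - q*y + y^2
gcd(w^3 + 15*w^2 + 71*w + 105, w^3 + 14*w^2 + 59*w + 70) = w^2 + 12*w + 35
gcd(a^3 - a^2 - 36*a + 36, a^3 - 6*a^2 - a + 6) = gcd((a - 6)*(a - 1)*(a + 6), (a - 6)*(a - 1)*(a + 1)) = a^2 - 7*a + 6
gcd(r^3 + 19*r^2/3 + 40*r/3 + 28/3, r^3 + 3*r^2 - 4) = r^2 + 4*r + 4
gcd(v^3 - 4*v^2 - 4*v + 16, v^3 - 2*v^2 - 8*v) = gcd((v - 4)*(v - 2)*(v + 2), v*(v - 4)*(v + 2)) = v^2 - 2*v - 8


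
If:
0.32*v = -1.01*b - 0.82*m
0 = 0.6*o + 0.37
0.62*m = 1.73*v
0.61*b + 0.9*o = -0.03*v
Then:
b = 0.93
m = -1.00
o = -0.62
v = -0.36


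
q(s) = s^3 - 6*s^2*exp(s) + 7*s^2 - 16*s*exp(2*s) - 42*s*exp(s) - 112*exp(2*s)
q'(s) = -6*s^2*exp(s) + 3*s^2 - 32*s*exp(2*s) - 54*s*exp(s) + 14*s - 240*exp(2*s) - 42*exp(s)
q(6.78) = -171259088.11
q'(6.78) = -354526770.42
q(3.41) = -158891.57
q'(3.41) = -328661.81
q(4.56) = -1719822.77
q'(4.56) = -3565192.84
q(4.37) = -1159964.65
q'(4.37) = -2404111.72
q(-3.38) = 43.79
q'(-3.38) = -10.75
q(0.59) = -441.04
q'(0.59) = -970.20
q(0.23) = -195.42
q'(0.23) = -457.35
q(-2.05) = 27.33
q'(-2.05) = -13.38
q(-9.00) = -162.01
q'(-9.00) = 116.99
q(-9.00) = -162.01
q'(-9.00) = 116.99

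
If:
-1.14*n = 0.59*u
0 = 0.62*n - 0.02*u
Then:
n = 0.00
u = 0.00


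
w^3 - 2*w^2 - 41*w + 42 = (w - 7)*(w - 1)*(w + 6)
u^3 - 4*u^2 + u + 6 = (u - 3)*(u - 2)*(u + 1)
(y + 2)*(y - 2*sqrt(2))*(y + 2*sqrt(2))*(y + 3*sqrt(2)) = y^4 + 2*y^3 + 3*sqrt(2)*y^3 - 8*y^2 + 6*sqrt(2)*y^2 - 24*sqrt(2)*y - 16*y - 48*sqrt(2)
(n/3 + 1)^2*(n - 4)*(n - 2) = n^4/9 - 19*n^2/9 - 2*n/3 + 8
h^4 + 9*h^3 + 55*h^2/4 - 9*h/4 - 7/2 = (h - 1/2)*(h + 1/2)*(h + 2)*(h + 7)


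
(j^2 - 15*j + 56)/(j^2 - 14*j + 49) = (j - 8)/(j - 7)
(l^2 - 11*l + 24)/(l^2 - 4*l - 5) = (-l^2 + 11*l - 24)/(-l^2 + 4*l + 5)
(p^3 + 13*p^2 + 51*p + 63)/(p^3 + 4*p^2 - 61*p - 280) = (p^2 + 6*p + 9)/(p^2 - 3*p - 40)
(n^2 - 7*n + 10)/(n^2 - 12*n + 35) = (n - 2)/(n - 7)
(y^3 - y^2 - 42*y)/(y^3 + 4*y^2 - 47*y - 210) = y/(y + 5)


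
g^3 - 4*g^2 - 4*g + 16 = (g - 4)*(g - 2)*(g + 2)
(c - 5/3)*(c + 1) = c^2 - 2*c/3 - 5/3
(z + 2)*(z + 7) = z^2 + 9*z + 14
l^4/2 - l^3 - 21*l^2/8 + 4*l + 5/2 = (l/2 + 1)*(l - 5/2)*(l - 2)*(l + 1/2)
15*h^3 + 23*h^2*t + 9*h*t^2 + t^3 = (h + t)*(3*h + t)*(5*h + t)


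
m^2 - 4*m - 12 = (m - 6)*(m + 2)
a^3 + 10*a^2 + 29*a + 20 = (a + 1)*(a + 4)*(a + 5)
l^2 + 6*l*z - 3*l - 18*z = (l - 3)*(l + 6*z)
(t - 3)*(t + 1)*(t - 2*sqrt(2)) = t^3 - 2*sqrt(2)*t^2 - 2*t^2 - 3*t + 4*sqrt(2)*t + 6*sqrt(2)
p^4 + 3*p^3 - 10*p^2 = p^2*(p - 2)*(p + 5)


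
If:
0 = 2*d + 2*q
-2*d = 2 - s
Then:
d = s/2 - 1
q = 1 - s/2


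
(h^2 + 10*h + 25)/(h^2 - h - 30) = (h + 5)/(h - 6)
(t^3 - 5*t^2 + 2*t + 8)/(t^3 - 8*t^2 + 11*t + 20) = (t - 2)/(t - 5)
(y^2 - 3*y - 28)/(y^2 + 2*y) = (y^2 - 3*y - 28)/(y*(y + 2))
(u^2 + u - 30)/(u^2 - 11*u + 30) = (u + 6)/(u - 6)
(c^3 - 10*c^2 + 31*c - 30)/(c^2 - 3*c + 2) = (c^2 - 8*c + 15)/(c - 1)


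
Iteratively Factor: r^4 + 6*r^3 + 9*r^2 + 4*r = (r)*(r^3 + 6*r^2 + 9*r + 4) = r*(r + 4)*(r^2 + 2*r + 1) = r*(r + 1)*(r + 4)*(r + 1)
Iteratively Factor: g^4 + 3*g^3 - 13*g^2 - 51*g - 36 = (g + 3)*(g^3 - 13*g - 12) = (g - 4)*(g + 3)*(g^2 + 4*g + 3) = (g - 4)*(g + 3)^2*(g + 1)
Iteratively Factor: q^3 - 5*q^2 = (q)*(q^2 - 5*q) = q^2*(q - 5)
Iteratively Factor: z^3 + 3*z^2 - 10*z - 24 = (z + 2)*(z^2 + z - 12) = (z - 3)*(z + 2)*(z + 4)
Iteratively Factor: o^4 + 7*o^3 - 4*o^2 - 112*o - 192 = (o + 3)*(o^3 + 4*o^2 - 16*o - 64) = (o + 3)*(o + 4)*(o^2 - 16) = (o + 3)*(o + 4)^2*(o - 4)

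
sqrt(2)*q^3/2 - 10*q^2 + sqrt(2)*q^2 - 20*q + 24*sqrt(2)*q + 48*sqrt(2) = (q - 6*sqrt(2))*(q - 4*sqrt(2))*(sqrt(2)*q/2 + sqrt(2))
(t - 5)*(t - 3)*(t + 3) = t^3 - 5*t^2 - 9*t + 45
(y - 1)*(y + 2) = y^2 + y - 2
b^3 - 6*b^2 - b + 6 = (b - 6)*(b - 1)*(b + 1)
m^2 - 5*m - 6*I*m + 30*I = (m - 5)*(m - 6*I)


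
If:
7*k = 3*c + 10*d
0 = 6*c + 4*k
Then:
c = -2*k/3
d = 9*k/10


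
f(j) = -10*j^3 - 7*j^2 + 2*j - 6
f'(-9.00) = -2302.00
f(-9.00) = 6699.00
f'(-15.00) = -6538.00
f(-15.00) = 32139.00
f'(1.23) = -60.61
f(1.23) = -32.74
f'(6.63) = -1409.53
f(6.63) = -3214.78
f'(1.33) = -69.69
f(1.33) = -39.25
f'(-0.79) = -5.66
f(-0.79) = -7.02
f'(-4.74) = -605.67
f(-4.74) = 892.21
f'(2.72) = -258.03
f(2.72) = -253.59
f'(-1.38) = -35.81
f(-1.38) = 4.19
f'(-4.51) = -545.06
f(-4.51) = 759.94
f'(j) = -30*j^2 - 14*j + 2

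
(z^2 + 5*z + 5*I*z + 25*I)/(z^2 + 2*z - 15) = (z + 5*I)/(z - 3)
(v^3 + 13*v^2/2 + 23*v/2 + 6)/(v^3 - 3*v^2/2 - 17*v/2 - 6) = (v + 4)/(v - 4)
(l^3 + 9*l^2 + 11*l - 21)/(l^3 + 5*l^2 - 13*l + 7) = (l + 3)/(l - 1)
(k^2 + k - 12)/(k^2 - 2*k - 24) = (k - 3)/(k - 6)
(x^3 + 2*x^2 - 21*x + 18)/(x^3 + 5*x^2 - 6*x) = (x - 3)/x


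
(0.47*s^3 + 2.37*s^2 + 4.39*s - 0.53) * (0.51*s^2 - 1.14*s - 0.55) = 0.2397*s^5 + 0.6729*s^4 - 0.7214*s^3 - 6.5784*s^2 - 1.8103*s + 0.2915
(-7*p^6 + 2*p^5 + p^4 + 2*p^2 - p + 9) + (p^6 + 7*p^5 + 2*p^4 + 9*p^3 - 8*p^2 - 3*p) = -6*p^6 + 9*p^5 + 3*p^4 + 9*p^3 - 6*p^2 - 4*p + 9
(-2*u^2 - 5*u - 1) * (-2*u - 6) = 4*u^3 + 22*u^2 + 32*u + 6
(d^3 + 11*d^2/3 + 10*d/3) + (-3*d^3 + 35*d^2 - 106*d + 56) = -2*d^3 + 116*d^2/3 - 308*d/3 + 56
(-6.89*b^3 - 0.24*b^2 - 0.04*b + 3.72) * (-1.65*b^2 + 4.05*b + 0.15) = 11.3685*b^5 - 27.5085*b^4 - 1.9395*b^3 - 6.336*b^2 + 15.06*b + 0.558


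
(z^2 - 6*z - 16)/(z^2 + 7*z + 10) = (z - 8)/(z + 5)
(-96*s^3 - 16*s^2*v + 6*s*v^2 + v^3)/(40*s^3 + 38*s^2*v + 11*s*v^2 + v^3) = (-24*s^2 + 2*s*v + v^2)/(10*s^2 + 7*s*v + v^2)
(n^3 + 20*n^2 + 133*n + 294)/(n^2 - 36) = (n^2 + 14*n + 49)/(n - 6)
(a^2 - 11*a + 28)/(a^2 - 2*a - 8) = (a - 7)/(a + 2)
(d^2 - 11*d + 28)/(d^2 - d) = (d^2 - 11*d + 28)/(d*(d - 1))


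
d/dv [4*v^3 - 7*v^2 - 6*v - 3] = 12*v^2 - 14*v - 6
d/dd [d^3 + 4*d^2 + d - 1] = 3*d^2 + 8*d + 1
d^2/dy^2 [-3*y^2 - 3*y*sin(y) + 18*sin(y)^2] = 3*y*sin(y) - 72*sin(y)^2 - 6*cos(y) + 30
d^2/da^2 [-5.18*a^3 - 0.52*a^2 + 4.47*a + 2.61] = -31.08*a - 1.04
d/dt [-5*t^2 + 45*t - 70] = 45 - 10*t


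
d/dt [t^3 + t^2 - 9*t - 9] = 3*t^2 + 2*t - 9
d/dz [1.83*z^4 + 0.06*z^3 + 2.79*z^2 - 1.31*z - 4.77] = 7.32*z^3 + 0.18*z^2 + 5.58*z - 1.31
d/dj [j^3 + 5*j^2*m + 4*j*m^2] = 3*j^2 + 10*j*m + 4*m^2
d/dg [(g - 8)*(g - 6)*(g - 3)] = 3*g^2 - 34*g + 90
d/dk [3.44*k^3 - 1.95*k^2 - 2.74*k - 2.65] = 10.32*k^2 - 3.9*k - 2.74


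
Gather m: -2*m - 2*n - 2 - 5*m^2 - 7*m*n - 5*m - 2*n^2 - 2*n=-5*m^2 + m*(-7*n - 7) - 2*n^2 - 4*n - 2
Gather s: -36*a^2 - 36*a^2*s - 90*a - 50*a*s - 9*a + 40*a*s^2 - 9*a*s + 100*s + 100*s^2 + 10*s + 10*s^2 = -36*a^2 - 99*a + s^2*(40*a + 110) + s*(-36*a^2 - 59*a + 110)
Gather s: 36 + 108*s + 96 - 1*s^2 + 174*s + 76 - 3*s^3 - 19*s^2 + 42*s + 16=-3*s^3 - 20*s^2 + 324*s + 224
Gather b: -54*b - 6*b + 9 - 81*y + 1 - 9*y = -60*b - 90*y + 10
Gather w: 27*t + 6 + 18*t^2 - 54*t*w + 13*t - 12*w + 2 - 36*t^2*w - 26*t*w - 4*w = 18*t^2 + 40*t + w*(-36*t^2 - 80*t - 16) + 8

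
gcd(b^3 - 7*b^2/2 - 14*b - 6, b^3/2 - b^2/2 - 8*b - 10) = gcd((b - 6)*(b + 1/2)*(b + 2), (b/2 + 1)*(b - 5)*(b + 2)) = b + 2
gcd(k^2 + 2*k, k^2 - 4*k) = k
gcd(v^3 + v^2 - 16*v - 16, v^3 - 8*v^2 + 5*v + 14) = v + 1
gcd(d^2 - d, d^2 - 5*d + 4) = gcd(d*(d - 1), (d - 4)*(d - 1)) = d - 1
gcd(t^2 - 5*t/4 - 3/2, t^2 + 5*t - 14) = t - 2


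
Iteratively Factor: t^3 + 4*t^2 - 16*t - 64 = (t + 4)*(t^2 - 16) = (t - 4)*(t + 4)*(t + 4)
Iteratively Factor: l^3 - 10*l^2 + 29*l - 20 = (l - 4)*(l^2 - 6*l + 5) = (l - 4)*(l - 1)*(l - 5)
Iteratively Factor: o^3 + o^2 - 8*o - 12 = (o - 3)*(o^2 + 4*o + 4) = (o - 3)*(o + 2)*(o + 2)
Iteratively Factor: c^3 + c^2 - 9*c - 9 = (c + 1)*(c^2 - 9) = (c + 1)*(c + 3)*(c - 3)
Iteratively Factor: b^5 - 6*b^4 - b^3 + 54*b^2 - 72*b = (b)*(b^4 - 6*b^3 - b^2 + 54*b - 72) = b*(b - 4)*(b^3 - 2*b^2 - 9*b + 18) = b*(b - 4)*(b - 3)*(b^2 + b - 6) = b*(b - 4)*(b - 3)*(b + 3)*(b - 2)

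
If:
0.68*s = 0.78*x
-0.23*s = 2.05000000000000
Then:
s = -8.91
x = -7.77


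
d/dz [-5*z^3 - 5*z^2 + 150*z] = -15*z^2 - 10*z + 150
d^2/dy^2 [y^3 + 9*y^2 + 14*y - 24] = 6*y + 18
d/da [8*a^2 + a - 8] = 16*a + 1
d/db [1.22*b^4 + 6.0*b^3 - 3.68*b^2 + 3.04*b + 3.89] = 4.88*b^3 + 18.0*b^2 - 7.36*b + 3.04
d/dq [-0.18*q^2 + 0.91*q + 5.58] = 0.91 - 0.36*q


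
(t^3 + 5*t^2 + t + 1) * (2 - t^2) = -t^5 - 5*t^4 + t^3 + 9*t^2 + 2*t + 2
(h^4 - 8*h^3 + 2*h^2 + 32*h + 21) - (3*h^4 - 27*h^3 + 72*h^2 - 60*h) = -2*h^4 + 19*h^3 - 70*h^2 + 92*h + 21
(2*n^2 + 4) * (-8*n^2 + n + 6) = -16*n^4 + 2*n^3 - 20*n^2 + 4*n + 24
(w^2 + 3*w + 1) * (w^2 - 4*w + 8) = w^4 - w^3 - 3*w^2 + 20*w + 8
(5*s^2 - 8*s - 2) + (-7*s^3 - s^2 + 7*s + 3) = -7*s^3 + 4*s^2 - s + 1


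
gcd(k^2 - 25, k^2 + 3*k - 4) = 1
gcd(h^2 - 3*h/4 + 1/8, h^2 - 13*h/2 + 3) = h - 1/2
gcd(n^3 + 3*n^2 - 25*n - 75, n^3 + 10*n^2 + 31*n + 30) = n^2 + 8*n + 15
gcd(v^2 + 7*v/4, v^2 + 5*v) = v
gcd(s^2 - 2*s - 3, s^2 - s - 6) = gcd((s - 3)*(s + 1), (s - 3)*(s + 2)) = s - 3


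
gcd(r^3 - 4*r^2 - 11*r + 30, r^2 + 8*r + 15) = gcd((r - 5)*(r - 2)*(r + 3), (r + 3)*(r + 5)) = r + 3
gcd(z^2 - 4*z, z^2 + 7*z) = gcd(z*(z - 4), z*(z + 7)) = z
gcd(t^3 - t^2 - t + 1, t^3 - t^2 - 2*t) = t + 1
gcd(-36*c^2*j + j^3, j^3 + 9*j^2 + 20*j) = j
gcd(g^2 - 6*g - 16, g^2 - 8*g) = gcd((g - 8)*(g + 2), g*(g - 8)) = g - 8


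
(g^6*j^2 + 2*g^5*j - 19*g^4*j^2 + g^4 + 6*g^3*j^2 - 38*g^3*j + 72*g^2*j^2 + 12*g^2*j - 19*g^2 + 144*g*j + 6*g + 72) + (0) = g^6*j^2 + 2*g^5*j - 19*g^4*j^2 + g^4 + 6*g^3*j^2 - 38*g^3*j + 72*g^2*j^2 + 12*g^2*j - 19*g^2 + 144*g*j + 6*g + 72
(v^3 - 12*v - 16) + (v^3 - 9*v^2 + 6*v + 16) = 2*v^3 - 9*v^2 - 6*v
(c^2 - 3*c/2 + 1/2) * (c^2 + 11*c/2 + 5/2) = c^4 + 4*c^3 - 21*c^2/4 - c + 5/4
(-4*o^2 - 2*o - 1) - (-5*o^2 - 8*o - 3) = o^2 + 6*o + 2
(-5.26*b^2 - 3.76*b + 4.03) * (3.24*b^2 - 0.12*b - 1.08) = -17.0424*b^4 - 11.5512*b^3 + 19.1892*b^2 + 3.5772*b - 4.3524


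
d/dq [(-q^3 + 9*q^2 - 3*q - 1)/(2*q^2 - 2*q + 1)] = (-2*q^4 + 4*q^3 - 15*q^2 + 22*q - 5)/(4*q^4 - 8*q^3 + 8*q^2 - 4*q + 1)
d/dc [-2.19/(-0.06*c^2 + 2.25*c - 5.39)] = (4.9275 - 0.2628*c)/(0.06*c^2 - 2.25*c + 5.39)^2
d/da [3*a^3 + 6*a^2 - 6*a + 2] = 9*a^2 + 12*a - 6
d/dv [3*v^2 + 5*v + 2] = 6*v + 5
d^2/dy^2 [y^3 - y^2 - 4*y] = 6*y - 2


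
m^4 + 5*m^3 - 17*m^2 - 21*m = m*(m - 3)*(m + 1)*(m + 7)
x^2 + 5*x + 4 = (x + 1)*(x + 4)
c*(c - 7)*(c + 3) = c^3 - 4*c^2 - 21*c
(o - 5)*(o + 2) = o^2 - 3*o - 10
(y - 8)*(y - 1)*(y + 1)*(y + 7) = y^4 - y^3 - 57*y^2 + y + 56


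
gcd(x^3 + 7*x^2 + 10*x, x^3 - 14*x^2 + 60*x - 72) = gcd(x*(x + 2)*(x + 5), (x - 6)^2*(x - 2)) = 1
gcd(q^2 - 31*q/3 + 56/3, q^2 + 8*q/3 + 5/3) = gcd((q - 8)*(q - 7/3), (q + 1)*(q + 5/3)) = 1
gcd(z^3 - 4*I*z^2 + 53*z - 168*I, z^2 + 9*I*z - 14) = z + 7*I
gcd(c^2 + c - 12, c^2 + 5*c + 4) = c + 4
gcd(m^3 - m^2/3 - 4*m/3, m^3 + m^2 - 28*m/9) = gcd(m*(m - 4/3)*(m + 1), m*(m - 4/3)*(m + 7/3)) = m^2 - 4*m/3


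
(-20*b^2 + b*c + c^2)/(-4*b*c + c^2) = (5*b + c)/c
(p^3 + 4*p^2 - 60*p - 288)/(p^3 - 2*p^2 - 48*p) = (p + 6)/p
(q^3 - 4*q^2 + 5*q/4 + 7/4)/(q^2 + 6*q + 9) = (4*q^3 - 16*q^2 + 5*q + 7)/(4*(q^2 + 6*q + 9))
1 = 1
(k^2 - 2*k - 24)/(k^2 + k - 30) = (k^2 - 2*k - 24)/(k^2 + k - 30)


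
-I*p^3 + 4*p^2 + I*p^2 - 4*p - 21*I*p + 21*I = (p - 3*I)*(p + 7*I)*(-I*p + I)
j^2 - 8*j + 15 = (j - 5)*(j - 3)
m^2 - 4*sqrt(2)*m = m*(m - 4*sqrt(2))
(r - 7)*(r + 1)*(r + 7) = r^3 + r^2 - 49*r - 49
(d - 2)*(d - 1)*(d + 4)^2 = d^4 + 5*d^3 - 6*d^2 - 32*d + 32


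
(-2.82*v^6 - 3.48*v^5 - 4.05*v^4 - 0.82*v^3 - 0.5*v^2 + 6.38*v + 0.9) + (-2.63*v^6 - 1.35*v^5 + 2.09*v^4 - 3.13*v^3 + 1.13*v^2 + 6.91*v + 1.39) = -5.45*v^6 - 4.83*v^5 - 1.96*v^4 - 3.95*v^3 + 0.63*v^2 + 13.29*v + 2.29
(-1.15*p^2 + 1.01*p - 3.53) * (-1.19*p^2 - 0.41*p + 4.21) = 1.3685*p^4 - 0.7304*p^3 - 1.0549*p^2 + 5.6994*p - 14.8613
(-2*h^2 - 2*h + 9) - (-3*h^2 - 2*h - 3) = h^2 + 12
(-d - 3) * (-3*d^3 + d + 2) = 3*d^4 + 9*d^3 - d^2 - 5*d - 6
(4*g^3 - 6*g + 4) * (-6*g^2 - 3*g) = -24*g^5 - 12*g^4 + 36*g^3 - 6*g^2 - 12*g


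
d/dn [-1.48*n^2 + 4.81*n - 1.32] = 4.81 - 2.96*n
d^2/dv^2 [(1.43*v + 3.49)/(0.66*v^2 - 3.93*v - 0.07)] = ((6.633 - 5.6628*v)*(-0.66*v^2 + 3.93*v + 0.07) - (1.32*v - 3.93)*(1.43*v + 3.49)*(2.64*v - 7.86))/(-0.66*v^2 + 3.93*v + 0.07)^3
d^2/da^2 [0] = 0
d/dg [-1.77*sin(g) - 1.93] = -1.77*cos(g)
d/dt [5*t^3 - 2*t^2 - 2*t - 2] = 15*t^2 - 4*t - 2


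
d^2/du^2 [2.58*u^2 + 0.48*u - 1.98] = 5.16000000000000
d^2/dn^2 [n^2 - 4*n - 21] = 2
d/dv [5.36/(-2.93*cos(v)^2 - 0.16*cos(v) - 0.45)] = -(31.4096*cos(v) + 0.8576)*sin(v)/(2.93*cos(v)^2 + 0.16*cos(v) + 0.45)^2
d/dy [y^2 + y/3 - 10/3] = 2*y + 1/3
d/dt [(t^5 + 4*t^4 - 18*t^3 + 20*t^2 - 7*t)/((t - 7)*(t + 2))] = (3*t^6 - 12*t^5 - 148*t^4 - 44*t^3 + 663*t^2 - 560*t + 98)/(t^4 - 10*t^3 - 3*t^2 + 140*t + 196)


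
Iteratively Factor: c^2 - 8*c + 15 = (c - 3)*(c - 5)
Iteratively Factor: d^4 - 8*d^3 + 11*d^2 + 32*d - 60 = (d - 3)*(d^3 - 5*d^2 - 4*d + 20) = (d - 3)*(d + 2)*(d^2 - 7*d + 10) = (d - 5)*(d - 3)*(d + 2)*(d - 2)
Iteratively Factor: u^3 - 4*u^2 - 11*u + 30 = (u - 5)*(u^2 + u - 6) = (u - 5)*(u - 2)*(u + 3)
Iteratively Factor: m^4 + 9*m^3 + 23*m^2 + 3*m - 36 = (m + 4)*(m^3 + 5*m^2 + 3*m - 9) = (m + 3)*(m + 4)*(m^2 + 2*m - 3) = (m - 1)*(m + 3)*(m + 4)*(m + 3)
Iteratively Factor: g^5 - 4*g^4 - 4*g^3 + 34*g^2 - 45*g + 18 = (g - 1)*(g^4 - 3*g^3 - 7*g^2 + 27*g - 18) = (g - 2)*(g - 1)*(g^3 - g^2 - 9*g + 9) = (g - 3)*(g - 2)*(g - 1)*(g^2 + 2*g - 3) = (g - 3)*(g - 2)*(g - 1)^2*(g + 3)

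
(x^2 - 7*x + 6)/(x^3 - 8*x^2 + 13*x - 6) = 1/(x - 1)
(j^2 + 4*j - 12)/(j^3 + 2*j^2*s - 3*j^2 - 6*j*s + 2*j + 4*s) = (j + 6)/(j^2 + 2*j*s - j - 2*s)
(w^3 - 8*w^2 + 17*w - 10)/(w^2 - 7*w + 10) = w - 1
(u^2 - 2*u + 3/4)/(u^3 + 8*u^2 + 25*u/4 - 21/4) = (2*u - 3)/(2*u^2 + 17*u + 21)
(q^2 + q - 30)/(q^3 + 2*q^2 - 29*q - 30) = 1/(q + 1)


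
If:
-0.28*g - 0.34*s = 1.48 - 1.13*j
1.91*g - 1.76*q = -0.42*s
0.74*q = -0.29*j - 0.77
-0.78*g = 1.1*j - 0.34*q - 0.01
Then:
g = 2.36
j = -1.77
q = -0.35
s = -12.18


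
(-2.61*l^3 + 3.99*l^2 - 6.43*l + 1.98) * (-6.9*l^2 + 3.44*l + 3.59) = 18.009*l^5 - 36.5094*l^4 + 48.7227*l^3 - 21.4571*l^2 - 16.2725*l + 7.1082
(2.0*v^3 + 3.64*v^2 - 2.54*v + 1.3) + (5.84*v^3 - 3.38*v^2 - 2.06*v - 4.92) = 7.84*v^3 + 0.26*v^2 - 4.6*v - 3.62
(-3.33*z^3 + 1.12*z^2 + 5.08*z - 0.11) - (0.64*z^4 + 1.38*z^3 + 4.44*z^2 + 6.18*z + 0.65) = -0.64*z^4 - 4.71*z^3 - 3.32*z^2 - 1.1*z - 0.76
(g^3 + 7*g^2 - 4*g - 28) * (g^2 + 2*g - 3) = g^5 + 9*g^4 + 7*g^3 - 57*g^2 - 44*g + 84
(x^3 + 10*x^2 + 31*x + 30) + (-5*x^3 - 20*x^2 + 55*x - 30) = -4*x^3 - 10*x^2 + 86*x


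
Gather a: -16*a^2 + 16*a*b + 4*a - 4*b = -16*a^2 + a*(16*b + 4) - 4*b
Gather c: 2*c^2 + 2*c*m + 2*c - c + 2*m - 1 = 2*c^2 + c*(2*m + 1) + 2*m - 1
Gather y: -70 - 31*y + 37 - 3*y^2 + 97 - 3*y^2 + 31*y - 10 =54 - 6*y^2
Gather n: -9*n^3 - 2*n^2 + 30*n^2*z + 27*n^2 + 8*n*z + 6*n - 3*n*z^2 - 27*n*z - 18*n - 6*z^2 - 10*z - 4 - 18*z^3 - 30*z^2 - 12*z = -9*n^3 + n^2*(30*z + 25) + n*(-3*z^2 - 19*z - 12) - 18*z^3 - 36*z^2 - 22*z - 4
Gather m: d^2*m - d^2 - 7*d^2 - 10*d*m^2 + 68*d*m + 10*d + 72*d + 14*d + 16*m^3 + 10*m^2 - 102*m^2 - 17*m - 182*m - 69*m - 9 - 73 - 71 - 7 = -8*d^2 + 96*d + 16*m^3 + m^2*(-10*d - 92) + m*(d^2 + 68*d - 268) - 160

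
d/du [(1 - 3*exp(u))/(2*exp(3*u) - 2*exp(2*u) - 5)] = (2*(3*exp(u) - 2)*(3*exp(u) - 1)*exp(u) - 6*exp(3*u) + 6*exp(2*u) + 15)*exp(u)/(-2*exp(3*u) + 2*exp(2*u) + 5)^2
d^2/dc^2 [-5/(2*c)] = -5/c^3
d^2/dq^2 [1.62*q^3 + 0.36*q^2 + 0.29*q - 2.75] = 9.72*q + 0.72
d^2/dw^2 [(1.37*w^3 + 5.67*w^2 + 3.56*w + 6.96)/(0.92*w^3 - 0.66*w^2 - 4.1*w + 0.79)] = (3.5527136788005e-15*w^7 + 11.261904*w^6 + 49.084944*w^5 + 174.096384*w^4 - 78.551068*w^3 - 179.263512*w^2 + 98.9185979999999*w + 271.392062)/(0.778688*w^9 - 1.675872*w^8 - 9.208464*w^7 + 16.655592*w^6 + 38.159592*w^5 - 50.130708*w^4 - 54.372044*w^3 + 38.603982*w^2 - 7.67643*w + 0.493039)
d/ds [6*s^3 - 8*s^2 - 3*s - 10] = 18*s^2 - 16*s - 3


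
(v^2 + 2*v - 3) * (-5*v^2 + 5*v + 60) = -5*v^4 - 5*v^3 + 85*v^2 + 105*v - 180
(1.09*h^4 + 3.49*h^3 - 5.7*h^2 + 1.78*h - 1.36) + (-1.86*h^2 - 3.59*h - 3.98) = 1.09*h^4 + 3.49*h^3 - 7.56*h^2 - 1.81*h - 5.34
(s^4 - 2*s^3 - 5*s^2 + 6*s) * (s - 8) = s^5 - 10*s^4 + 11*s^3 + 46*s^2 - 48*s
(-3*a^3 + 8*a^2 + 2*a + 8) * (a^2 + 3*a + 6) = -3*a^5 - a^4 + 8*a^3 + 62*a^2 + 36*a + 48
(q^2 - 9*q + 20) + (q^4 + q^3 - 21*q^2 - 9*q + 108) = q^4 + q^3 - 20*q^2 - 18*q + 128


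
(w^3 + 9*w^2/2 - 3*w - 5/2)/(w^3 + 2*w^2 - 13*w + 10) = (w + 1/2)/(w - 2)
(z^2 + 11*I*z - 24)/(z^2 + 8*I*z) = (z + 3*I)/z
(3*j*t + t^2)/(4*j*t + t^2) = (3*j + t)/(4*j + t)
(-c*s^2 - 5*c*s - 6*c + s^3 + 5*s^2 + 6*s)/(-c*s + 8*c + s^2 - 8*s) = (s^2 + 5*s + 6)/(s - 8)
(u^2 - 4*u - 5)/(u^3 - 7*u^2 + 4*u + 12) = (u - 5)/(u^2 - 8*u + 12)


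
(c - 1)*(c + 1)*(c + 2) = c^3 + 2*c^2 - c - 2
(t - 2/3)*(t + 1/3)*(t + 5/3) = t^3 + 4*t^2/3 - 7*t/9 - 10/27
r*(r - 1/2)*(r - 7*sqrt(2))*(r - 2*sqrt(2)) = r^4 - 9*sqrt(2)*r^3 - r^3/2 + 9*sqrt(2)*r^2/2 + 28*r^2 - 14*r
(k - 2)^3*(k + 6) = k^4 - 24*k^2 + 64*k - 48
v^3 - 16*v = v*(v - 4)*(v + 4)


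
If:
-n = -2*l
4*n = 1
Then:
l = 1/8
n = 1/4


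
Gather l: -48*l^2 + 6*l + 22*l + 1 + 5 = -48*l^2 + 28*l + 6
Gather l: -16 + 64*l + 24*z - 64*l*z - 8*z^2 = l*(64 - 64*z) - 8*z^2 + 24*z - 16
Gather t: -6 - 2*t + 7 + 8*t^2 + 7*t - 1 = 8*t^2 + 5*t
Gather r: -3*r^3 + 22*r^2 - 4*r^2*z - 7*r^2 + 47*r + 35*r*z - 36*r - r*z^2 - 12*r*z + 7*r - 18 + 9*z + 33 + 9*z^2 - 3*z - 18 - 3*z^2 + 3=-3*r^3 + r^2*(15 - 4*z) + r*(-z^2 + 23*z + 18) + 6*z^2 + 6*z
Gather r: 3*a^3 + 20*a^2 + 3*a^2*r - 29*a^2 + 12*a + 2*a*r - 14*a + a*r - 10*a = 3*a^3 - 9*a^2 - 12*a + r*(3*a^2 + 3*a)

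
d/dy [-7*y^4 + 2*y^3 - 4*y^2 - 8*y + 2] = -28*y^3 + 6*y^2 - 8*y - 8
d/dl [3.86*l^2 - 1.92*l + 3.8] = 7.72*l - 1.92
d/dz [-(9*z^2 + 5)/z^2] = 10/z^3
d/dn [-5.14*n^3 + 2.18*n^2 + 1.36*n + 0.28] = -15.42*n^2 + 4.36*n + 1.36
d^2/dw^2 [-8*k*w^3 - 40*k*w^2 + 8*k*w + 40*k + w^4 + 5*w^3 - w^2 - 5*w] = -48*k*w - 80*k + 12*w^2 + 30*w - 2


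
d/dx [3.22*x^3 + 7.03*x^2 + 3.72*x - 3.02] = 9.66*x^2 + 14.06*x + 3.72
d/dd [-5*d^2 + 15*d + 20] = 15 - 10*d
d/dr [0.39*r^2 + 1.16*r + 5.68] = 0.78*r + 1.16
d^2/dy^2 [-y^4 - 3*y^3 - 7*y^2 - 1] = -12*y^2 - 18*y - 14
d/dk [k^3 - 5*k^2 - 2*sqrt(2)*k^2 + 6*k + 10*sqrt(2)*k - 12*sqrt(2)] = 3*k^2 - 10*k - 4*sqrt(2)*k + 6 + 10*sqrt(2)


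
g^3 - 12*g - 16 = (g - 4)*(g + 2)^2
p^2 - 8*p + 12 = (p - 6)*(p - 2)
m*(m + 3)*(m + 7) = m^3 + 10*m^2 + 21*m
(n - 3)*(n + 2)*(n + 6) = n^3 + 5*n^2 - 12*n - 36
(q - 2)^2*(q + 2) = q^3 - 2*q^2 - 4*q + 8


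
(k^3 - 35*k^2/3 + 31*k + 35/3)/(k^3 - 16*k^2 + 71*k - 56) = (3*k^2 - 14*k - 5)/(3*(k^2 - 9*k + 8))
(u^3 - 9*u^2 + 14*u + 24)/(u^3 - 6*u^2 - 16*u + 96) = (u + 1)/(u + 4)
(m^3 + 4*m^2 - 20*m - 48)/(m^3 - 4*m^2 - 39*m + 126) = (m^2 - 2*m - 8)/(m^2 - 10*m + 21)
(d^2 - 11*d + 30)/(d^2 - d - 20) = (d - 6)/(d + 4)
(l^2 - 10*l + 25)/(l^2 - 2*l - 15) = (l - 5)/(l + 3)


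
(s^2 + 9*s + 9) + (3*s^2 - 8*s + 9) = 4*s^2 + s + 18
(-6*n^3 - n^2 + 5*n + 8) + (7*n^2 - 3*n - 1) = -6*n^3 + 6*n^2 + 2*n + 7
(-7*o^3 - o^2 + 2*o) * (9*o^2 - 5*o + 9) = -63*o^5 + 26*o^4 - 40*o^3 - 19*o^2 + 18*o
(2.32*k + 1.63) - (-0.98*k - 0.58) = 3.3*k + 2.21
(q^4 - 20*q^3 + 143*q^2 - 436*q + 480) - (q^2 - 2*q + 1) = q^4 - 20*q^3 + 142*q^2 - 434*q + 479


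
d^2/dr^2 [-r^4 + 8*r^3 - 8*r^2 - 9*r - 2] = -12*r^2 + 48*r - 16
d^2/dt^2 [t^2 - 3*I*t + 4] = 2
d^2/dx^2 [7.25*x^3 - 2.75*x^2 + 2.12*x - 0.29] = 43.5*x - 5.5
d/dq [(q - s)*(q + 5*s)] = 2*q + 4*s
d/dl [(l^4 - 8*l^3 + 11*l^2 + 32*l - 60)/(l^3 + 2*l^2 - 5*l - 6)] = (l^4 + 8*l^3 - 14*l^2 - 96*l - 123)/(l^4 + 8*l^3 + 22*l^2 + 24*l + 9)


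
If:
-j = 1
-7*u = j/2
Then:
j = -1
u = 1/14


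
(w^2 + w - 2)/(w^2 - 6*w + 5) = (w + 2)/(w - 5)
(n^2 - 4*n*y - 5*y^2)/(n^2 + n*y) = (n - 5*y)/n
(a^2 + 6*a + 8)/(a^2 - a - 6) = (a + 4)/(a - 3)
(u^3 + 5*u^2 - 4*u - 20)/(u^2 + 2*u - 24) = (u^3 + 5*u^2 - 4*u - 20)/(u^2 + 2*u - 24)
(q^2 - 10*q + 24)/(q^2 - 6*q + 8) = (q - 6)/(q - 2)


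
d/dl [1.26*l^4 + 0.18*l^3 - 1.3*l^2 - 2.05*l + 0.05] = 5.04*l^3 + 0.54*l^2 - 2.6*l - 2.05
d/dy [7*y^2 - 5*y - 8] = 14*y - 5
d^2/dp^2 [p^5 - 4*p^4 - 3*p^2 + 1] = 20*p^3 - 48*p^2 - 6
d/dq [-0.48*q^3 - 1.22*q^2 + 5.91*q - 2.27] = -1.44*q^2 - 2.44*q + 5.91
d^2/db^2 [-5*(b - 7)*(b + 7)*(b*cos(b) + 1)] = 5*b^3*cos(b) + 30*b^2*sin(b) - 275*b*cos(b) - 490*sin(b) - 10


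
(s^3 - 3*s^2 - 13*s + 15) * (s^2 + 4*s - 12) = s^5 + s^4 - 37*s^3 - s^2 + 216*s - 180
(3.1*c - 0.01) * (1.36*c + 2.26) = 4.216*c^2 + 6.9924*c - 0.0226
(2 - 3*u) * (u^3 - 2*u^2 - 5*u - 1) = -3*u^4 + 8*u^3 + 11*u^2 - 7*u - 2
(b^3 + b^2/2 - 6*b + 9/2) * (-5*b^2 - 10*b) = -5*b^5 - 25*b^4/2 + 25*b^3 + 75*b^2/2 - 45*b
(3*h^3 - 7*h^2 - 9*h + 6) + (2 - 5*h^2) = 3*h^3 - 12*h^2 - 9*h + 8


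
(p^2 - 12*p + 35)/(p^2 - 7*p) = (p - 5)/p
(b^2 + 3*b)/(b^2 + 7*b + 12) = b/(b + 4)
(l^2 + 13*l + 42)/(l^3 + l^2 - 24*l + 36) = (l + 7)/(l^2 - 5*l + 6)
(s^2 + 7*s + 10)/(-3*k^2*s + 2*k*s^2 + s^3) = (s^2 + 7*s + 10)/(s*(-3*k^2 + 2*k*s + s^2))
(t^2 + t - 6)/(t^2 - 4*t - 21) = (t - 2)/(t - 7)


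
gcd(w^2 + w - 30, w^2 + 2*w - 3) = 1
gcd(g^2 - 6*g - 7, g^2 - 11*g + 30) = 1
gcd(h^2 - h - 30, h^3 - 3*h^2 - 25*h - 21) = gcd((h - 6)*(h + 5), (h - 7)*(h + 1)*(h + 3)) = 1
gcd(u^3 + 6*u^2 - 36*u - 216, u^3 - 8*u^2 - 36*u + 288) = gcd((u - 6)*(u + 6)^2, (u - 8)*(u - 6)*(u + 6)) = u^2 - 36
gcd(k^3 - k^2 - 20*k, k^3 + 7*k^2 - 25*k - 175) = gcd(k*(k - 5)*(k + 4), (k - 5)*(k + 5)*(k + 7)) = k - 5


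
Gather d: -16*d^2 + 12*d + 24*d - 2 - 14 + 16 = -16*d^2 + 36*d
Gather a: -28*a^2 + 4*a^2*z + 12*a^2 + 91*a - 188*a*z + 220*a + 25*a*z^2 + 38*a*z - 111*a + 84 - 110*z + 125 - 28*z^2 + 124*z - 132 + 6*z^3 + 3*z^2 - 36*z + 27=a^2*(4*z - 16) + a*(25*z^2 - 150*z + 200) + 6*z^3 - 25*z^2 - 22*z + 104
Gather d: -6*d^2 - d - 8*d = -6*d^2 - 9*d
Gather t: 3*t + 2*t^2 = 2*t^2 + 3*t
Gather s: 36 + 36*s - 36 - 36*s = 0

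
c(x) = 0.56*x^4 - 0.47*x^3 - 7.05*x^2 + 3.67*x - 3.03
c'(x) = 2.24*x^3 - 1.41*x^2 - 14.1*x + 3.67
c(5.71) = 295.86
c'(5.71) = 294.21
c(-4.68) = 142.20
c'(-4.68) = -190.83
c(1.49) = -12.01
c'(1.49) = -13.06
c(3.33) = -17.48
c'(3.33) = 23.80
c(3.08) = -21.94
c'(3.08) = 12.31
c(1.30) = -9.61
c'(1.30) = -12.12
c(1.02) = -6.51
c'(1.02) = -9.80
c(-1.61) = -21.49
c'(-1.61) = 13.37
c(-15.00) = 28291.92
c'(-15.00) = -7662.08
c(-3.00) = -19.44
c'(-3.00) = -27.20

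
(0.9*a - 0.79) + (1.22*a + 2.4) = 2.12*a + 1.61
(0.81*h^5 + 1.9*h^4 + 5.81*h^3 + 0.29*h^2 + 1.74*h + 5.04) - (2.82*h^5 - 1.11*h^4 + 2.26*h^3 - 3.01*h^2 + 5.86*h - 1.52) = -2.01*h^5 + 3.01*h^4 + 3.55*h^3 + 3.3*h^2 - 4.12*h + 6.56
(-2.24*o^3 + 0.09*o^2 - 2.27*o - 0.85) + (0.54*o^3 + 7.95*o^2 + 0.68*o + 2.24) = -1.7*o^3 + 8.04*o^2 - 1.59*o + 1.39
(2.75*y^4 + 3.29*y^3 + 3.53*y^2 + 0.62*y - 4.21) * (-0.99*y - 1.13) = -2.7225*y^5 - 6.3646*y^4 - 7.2124*y^3 - 4.6027*y^2 + 3.4673*y + 4.7573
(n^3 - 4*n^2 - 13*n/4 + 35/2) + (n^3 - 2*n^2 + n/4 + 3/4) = 2*n^3 - 6*n^2 - 3*n + 73/4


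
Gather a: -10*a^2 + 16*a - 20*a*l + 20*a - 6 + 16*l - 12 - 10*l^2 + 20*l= -10*a^2 + a*(36 - 20*l) - 10*l^2 + 36*l - 18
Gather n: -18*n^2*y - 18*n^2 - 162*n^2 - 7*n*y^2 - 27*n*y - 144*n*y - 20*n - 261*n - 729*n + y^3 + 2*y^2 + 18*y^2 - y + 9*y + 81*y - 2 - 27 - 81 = n^2*(-18*y - 180) + n*(-7*y^2 - 171*y - 1010) + y^3 + 20*y^2 + 89*y - 110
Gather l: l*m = l*m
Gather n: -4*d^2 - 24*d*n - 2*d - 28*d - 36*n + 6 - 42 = -4*d^2 - 30*d + n*(-24*d - 36) - 36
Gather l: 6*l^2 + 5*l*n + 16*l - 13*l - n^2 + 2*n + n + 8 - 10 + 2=6*l^2 + l*(5*n + 3) - n^2 + 3*n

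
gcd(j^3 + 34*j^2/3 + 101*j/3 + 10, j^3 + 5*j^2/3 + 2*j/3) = 1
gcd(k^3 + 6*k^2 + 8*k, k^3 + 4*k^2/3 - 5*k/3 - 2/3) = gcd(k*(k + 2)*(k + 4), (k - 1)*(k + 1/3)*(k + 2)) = k + 2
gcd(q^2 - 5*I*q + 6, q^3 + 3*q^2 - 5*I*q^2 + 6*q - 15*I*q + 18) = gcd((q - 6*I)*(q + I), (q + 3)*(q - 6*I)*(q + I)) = q^2 - 5*I*q + 6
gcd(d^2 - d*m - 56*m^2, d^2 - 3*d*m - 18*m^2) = 1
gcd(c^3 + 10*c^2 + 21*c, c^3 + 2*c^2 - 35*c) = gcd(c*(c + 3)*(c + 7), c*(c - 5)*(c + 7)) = c^2 + 7*c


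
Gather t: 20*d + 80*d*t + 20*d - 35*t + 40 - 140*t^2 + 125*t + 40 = 40*d - 140*t^2 + t*(80*d + 90) + 80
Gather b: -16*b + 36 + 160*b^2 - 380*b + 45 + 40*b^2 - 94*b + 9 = 200*b^2 - 490*b + 90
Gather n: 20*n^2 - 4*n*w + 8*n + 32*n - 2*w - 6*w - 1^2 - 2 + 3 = 20*n^2 + n*(40 - 4*w) - 8*w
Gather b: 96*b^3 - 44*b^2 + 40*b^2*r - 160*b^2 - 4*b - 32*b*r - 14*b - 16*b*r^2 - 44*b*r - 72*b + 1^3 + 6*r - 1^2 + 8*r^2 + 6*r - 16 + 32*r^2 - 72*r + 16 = 96*b^3 + b^2*(40*r - 204) + b*(-16*r^2 - 76*r - 90) + 40*r^2 - 60*r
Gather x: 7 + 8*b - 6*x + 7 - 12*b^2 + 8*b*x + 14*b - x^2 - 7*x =-12*b^2 + 22*b - x^2 + x*(8*b - 13) + 14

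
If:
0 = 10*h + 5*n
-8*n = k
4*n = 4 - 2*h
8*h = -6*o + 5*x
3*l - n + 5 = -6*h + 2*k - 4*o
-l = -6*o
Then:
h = -2/3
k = -32/3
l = -63/11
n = 4/3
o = -21/22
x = -73/33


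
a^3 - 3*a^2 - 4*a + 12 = (a - 3)*(a - 2)*(a + 2)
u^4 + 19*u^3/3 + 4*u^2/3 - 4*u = u*(u - 2/3)*(u + 1)*(u + 6)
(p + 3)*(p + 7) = p^2 + 10*p + 21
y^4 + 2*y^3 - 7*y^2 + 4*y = y*(y - 1)^2*(y + 4)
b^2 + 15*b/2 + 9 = (b + 3/2)*(b + 6)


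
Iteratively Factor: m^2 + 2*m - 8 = (m + 4)*(m - 2)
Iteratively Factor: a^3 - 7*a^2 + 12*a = (a)*(a^2 - 7*a + 12) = a*(a - 3)*(a - 4)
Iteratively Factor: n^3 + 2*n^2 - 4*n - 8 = (n - 2)*(n^2 + 4*n + 4) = (n - 2)*(n + 2)*(n + 2)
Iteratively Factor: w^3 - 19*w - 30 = (w + 3)*(w^2 - 3*w - 10) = (w - 5)*(w + 3)*(w + 2)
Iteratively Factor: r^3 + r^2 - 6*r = (r)*(r^2 + r - 6) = r*(r - 2)*(r + 3)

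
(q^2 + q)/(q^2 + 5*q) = (q + 1)/(q + 5)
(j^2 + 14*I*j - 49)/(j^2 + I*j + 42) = (j + 7*I)/(j - 6*I)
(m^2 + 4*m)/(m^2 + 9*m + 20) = m/(m + 5)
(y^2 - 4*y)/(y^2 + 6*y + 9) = y*(y - 4)/(y^2 + 6*y + 9)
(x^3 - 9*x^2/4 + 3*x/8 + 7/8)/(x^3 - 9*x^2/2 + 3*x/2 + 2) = (x - 7/4)/(x - 4)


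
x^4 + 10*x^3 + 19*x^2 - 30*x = x*(x - 1)*(x + 5)*(x + 6)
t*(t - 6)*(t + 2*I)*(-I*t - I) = -I*t^4 + 2*t^3 + 5*I*t^3 - 10*t^2 + 6*I*t^2 - 12*t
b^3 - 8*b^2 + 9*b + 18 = (b - 6)*(b - 3)*(b + 1)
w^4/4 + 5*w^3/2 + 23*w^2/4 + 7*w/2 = w*(w/4 + 1/2)*(w + 1)*(w + 7)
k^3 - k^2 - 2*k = k*(k - 2)*(k + 1)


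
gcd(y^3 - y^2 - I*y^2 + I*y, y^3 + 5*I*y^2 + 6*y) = y^2 - I*y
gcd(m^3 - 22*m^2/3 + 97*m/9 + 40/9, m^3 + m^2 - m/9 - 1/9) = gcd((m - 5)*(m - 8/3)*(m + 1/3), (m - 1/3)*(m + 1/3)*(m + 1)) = m + 1/3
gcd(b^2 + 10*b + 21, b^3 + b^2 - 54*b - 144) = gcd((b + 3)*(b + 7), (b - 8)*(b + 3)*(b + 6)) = b + 3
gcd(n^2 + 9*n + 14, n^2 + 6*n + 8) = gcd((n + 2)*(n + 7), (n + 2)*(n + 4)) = n + 2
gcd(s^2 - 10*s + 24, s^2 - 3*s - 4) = s - 4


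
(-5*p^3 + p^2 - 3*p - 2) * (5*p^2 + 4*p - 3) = -25*p^5 - 15*p^4 + 4*p^3 - 25*p^2 + p + 6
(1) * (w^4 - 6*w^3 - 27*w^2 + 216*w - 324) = w^4 - 6*w^3 - 27*w^2 + 216*w - 324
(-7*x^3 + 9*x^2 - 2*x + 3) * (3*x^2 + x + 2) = -21*x^5 + 20*x^4 - 11*x^3 + 25*x^2 - x + 6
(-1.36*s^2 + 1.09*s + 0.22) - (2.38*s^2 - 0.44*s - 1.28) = -3.74*s^2 + 1.53*s + 1.5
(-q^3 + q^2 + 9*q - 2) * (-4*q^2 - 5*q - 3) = 4*q^5 + q^4 - 38*q^3 - 40*q^2 - 17*q + 6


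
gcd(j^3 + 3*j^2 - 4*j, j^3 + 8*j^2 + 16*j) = j^2 + 4*j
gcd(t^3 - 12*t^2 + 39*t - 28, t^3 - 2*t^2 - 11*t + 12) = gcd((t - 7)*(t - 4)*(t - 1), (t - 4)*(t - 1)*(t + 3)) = t^2 - 5*t + 4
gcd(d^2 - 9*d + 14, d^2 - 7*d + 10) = d - 2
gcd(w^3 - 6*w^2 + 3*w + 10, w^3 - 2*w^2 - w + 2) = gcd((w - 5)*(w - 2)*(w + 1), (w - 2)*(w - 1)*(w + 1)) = w^2 - w - 2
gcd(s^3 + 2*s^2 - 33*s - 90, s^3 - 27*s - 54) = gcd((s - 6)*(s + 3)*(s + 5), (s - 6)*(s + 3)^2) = s^2 - 3*s - 18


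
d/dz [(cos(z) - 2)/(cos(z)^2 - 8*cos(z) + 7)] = (cos(z)^2 - 4*cos(z) + 9)*sin(z)/(cos(z)^2 - 8*cos(z) + 7)^2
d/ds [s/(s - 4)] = -4/(s - 4)^2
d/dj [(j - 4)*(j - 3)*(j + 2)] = 3*j^2 - 10*j - 2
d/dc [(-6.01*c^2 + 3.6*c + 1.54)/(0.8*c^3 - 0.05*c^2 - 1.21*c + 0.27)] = (4.808*c^4 - 5.76*c^3 + 3.7561*c^2 - 3.0914*c + 2.8354)/(0.64*c^6 - 0.08*c^5 - 1.9335*c^4 + 0.553*c^3 + 1.4371*c^2 - 0.6534*c + 0.0729)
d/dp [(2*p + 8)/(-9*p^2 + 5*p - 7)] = 18*(p^2 + 8*p - 3)/(81*p^4 - 90*p^3 + 151*p^2 - 70*p + 49)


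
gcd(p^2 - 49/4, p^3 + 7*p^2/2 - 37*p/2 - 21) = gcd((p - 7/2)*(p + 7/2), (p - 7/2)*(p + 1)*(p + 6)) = p - 7/2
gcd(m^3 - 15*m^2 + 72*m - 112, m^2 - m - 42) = m - 7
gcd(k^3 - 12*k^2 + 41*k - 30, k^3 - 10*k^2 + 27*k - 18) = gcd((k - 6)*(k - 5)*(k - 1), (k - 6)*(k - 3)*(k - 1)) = k^2 - 7*k + 6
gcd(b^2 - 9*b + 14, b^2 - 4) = b - 2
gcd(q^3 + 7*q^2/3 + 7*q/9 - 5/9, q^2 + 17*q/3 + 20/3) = q + 5/3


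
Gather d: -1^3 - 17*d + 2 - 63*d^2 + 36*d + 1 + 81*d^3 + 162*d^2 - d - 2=81*d^3 + 99*d^2 + 18*d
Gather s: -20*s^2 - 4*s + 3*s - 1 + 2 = -20*s^2 - s + 1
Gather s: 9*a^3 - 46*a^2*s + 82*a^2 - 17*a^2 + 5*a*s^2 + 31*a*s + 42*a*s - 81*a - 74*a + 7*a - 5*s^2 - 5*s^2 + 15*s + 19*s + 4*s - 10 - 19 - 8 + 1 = 9*a^3 + 65*a^2 - 148*a + s^2*(5*a - 10) + s*(-46*a^2 + 73*a + 38) - 36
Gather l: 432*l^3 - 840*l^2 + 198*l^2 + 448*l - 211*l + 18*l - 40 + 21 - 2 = 432*l^3 - 642*l^2 + 255*l - 21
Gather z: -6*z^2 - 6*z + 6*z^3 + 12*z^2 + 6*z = 6*z^3 + 6*z^2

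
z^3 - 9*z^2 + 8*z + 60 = (z - 6)*(z - 5)*(z + 2)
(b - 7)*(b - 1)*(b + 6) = b^3 - 2*b^2 - 41*b + 42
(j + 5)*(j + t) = j^2 + j*t + 5*j + 5*t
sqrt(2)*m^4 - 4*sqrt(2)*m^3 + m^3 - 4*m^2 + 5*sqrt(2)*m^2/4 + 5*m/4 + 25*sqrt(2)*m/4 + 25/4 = (m - 5/2)^2*(m + sqrt(2)/2)*(sqrt(2)*m + sqrt(2))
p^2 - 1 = (p - 1)*(p + 1)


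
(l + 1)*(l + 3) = l^2 + 4*l + 3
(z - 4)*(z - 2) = z^2 - 6*z + 8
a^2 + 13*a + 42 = (a + 6)*(a + 7)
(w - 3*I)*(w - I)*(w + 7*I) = w^3 + 3*I*w^2 + 25*w - 21*I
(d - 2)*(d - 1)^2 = d^3 - 4*d^2 + 5*d - 2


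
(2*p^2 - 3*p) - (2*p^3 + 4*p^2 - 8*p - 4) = -2*p^3 - 2*p^2 + 5*p + 4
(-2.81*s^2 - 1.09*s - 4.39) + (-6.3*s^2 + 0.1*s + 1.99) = -9.11*s^2 - 0.99*s - 2.4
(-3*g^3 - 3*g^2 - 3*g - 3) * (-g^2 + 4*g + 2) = 3*g^5 - 9*g^4 - 15*g^3 - 15*g^2 - 18*g - 6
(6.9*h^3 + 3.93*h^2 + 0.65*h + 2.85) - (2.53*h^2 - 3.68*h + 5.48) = 6.9*h^3 + 1.4*h^2 + 4.33*h - 2.63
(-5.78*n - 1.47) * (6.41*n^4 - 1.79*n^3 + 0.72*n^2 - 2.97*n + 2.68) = -37.0498*n^5 + 0.923500000000001*n^4 - 1.5303*n^3 + 16.1082*n^2 - 11.1245*n - 3.9396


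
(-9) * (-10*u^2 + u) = 90*u^2 - 9*u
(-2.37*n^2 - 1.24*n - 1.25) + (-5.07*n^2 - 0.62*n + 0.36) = -7.44*n^2 - 1.86*n - 0.89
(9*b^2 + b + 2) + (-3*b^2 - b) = 6*b^2 + 2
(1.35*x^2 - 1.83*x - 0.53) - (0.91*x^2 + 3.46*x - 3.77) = 0.44*x^2 - 5.29*x + 3.24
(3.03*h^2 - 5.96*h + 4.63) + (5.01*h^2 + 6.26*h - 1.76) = 8.04*h^2 + 0.3*h + 2.87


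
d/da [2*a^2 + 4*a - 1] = 4*a + 4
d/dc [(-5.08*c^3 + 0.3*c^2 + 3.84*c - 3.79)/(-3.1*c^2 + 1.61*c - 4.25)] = (15.748*c^4 - 16.3576*c^3 + 77.157*c^2 - 26.048*c - 10.2181)/(9.61*c^4 - 9.982*c^3 + 28.9421*c^2 - 13.685*c + 18.0625)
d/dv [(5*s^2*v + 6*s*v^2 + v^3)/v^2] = -5*s^2/v^2 + 1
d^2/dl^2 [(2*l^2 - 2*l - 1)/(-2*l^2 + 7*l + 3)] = 2*(-20*l^3 - 24*l^2 - 6*l - 5)/(8*l^6 - 84*l^5 + 258*l^4 - 91*l^3 - 387*l^2 - 189*l - 27)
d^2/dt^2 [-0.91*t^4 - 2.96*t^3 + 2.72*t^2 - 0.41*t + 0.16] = -10.92*t^2 - 17.76*t + 5.44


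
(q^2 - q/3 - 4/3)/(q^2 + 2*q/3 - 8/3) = (q + 1)/(q + 2)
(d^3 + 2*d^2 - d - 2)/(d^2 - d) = d + 3 + 2/d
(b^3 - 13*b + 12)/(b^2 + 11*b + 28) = (b^2 - 4*b + 3)/(b + 7)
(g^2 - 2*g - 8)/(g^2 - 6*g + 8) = (g + 2)/(g - 2)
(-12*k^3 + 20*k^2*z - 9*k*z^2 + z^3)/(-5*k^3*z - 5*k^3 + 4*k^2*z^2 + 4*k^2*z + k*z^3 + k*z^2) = (12*k^2 - 8*k*z + z^2)/(k*(5*k*z + 5*k + z^2 + z))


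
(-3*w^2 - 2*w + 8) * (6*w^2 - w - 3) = -18*w^4 - 9*w^3 + 59*w^2 - 2*w - 24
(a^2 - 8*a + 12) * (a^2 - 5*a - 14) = a^4 - 13*a^3 + 38*a^2 + 52*a - 168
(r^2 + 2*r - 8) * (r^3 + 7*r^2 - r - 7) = r^5 + 9*r^4 + 5*r^3 - 65*r^2 - 6*r + 56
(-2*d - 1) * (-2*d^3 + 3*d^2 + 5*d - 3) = 4*d^4 - 4*d^3 - 13*d^2 + d + 3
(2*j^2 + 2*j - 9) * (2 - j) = -2*j^3 + 2*j^2 + 13*j - 18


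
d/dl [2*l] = 2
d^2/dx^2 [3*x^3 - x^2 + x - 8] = 18*x - 2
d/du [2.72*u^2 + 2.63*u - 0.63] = 5.44*u + 2.63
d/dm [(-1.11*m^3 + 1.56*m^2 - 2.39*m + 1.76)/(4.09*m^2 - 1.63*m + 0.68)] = (-4.5399*m^4 + 3.6186*m^3 + 4.9679*m^2 - 12.2752*m + 1.2436)/(16.7281*m^4 - 13.3334*m^3 + 8.2193*m^2 - 2.2168*m + 0.4624)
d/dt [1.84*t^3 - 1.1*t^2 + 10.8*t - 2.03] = 5.52*t^2 - 2.2*t + 10.8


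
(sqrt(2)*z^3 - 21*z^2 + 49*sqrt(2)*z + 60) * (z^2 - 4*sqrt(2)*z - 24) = sqrt(2)*z^5 - 29*z^4 + 109*sqrt(2)*z^3 + 172*z^2 - 1416*sqrt(2)*z - 1440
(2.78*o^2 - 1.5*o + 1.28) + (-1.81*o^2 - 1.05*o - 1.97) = 0.97*o^2 - 2.55*o - 0.69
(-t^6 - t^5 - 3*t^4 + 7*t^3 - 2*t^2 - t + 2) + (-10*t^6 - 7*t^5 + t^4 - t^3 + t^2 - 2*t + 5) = -11*t^6 - 8*t^5 - 2*t^4 + 6*t^3 - t^2 - 3*t + 7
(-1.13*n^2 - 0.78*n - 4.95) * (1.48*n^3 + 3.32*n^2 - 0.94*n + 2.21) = -1.6724*n^5 - 4.906*n^4 - 8.8534*n^3 - 18.1981*n^2 + 2.9292*n - 10.9395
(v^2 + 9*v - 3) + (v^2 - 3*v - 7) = 2*v^2 + 6*v - 10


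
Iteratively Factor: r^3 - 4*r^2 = (r)*(r^2 - 4*r) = r*(r - 4)*(r)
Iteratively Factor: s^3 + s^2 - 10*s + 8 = (s - 1)*(s^2 + 2*s - 8) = (s - 2)*(s - 1)*(s + 4)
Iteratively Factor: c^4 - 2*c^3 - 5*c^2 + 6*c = (c - 1)*(c^3 - c^2 - 6*c) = (c - 3)*(c - 1)*(c^2 + 2*c) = c*(c - 3)*(c - 1)*(c + 2)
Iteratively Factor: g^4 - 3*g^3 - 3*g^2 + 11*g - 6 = (g + 2)*(g^3 - 5*g^2 + 7*g - 3) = (g - 1)*(g + 2)*(g^2 - 4*g + 3) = (g - 3)*(g - 1)*(g + 2)*(g - 1)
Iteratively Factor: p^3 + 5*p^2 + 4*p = (p)*(p^2 + 5*p + 4) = p*(p + 4)*(p + 1)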